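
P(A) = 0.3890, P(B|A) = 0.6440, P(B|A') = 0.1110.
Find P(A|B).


P(B) = P(B|A)*P(A) + P(B|A')*P(A')
= 0.6440*0.3890 + 0.1110*0.6110
= 0.250516 + 0.067821 = 0.318337
P(A|B) = 0.250516/0.318337 = 0.7870

P(A|B) = 0.7870


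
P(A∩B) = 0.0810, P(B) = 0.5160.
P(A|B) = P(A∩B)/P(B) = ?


P(A|B) = 0.0810/0.5160 = 0.1570

P(A|B) = 0.1570


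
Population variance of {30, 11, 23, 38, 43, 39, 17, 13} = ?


Mean = 26.7500
Squared deviations: 10.5625, 248.0625, 14.0625, 126.5625, 264.0625, 150.0625, 95.0625, 189.0625
Sum = 1097.5000
Variance = 1097.5000/8 = 137.1875

Variance = 137.1875


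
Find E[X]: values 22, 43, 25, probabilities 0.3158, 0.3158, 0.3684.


E[X] = 22*0.3158 + 43*0.3158 + 25*0.3684
= 6.9476 + 13.5794 + 9.2100
= 29.7370

E[X] = 29.7370


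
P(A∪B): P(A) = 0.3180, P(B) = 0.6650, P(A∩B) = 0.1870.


P(A∪B) = 0.3180 + 0.6650 - 0.1870
= 0.9830 - 0.1870
= 0.7960

P(A∪B) = 0.7960


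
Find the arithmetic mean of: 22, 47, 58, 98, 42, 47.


Sum = 22 + 47 + 58 + 98 + 42 + 47 = 314
n = 6
Mean = 314/6 = 52.3333

Mean = 52.3333


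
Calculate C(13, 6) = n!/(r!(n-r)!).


C(13,6) = 13!/(6! × 7!)
= 6227020800/(720 × 5040)
= 1716

C(13,6) = 1716


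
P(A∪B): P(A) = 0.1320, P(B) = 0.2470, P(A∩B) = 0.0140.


P(A∪B) = 0.1320 + 0.2470 - 0.0140
= 0.3790 - 0.0140
= 0.3650

P(A∪B) = 0.3650


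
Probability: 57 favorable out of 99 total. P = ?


P = 57/99 = 0.5758

P = 0.5758


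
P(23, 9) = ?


P(23,9) = 23!/14!
= 25852016738884976640000/87178291200
= 296541907200

P(23,9) = 296541907200


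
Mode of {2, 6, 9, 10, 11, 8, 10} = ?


Frequencies: 2:1, 6:1, 8:1, 9:1, 10:2, 11:1
Max frequency = 2
Mode = 10

Mode = 10


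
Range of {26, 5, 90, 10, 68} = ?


Max = 90, Min = 5
Range = 90 - 5 = 85

Range = 85


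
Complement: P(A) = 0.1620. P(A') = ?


P(not A) = 1 - 0.1620 = 0.8380

P(not A) = 0.8380


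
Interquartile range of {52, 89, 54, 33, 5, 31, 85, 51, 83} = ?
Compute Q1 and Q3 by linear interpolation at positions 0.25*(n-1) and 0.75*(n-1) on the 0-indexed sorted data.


Sorted: 5, 31, 33, 51, 52, 54, 83, 85, 89
Q1 (25th %ile) = 33.0000
Q3 (75th %ile) = 83.0000
IQR = 83.0000 - 33.0000 = 50.0000

IQR = 50.0000


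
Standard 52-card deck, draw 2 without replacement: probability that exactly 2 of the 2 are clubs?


Hypergeometric: P(X=2) = C(13,2)·C(39,0) / C(52,2)
= 78 × 1 / 1326
= 78/1326 = 0.0588

P = 0.0588


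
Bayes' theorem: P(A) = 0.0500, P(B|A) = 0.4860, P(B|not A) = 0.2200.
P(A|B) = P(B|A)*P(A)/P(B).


P(B) = P(B|A)*P(A) + P(B|A')*P(A')
= 0.4860*0.0500 + 0.2200*0.9500
= 0.024300 + 0.209000 = 0.233300
P(A|B) = 0.024300/0.233300 = 0.1042

P(A|B) = 0.1042


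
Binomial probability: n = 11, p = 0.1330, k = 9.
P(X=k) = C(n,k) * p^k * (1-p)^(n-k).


C(11,9) = 55
p^9 = 1.302161e-08
(1-p)^2 = 0.751689
P = 55 * 1.302161e-08 * 0.751689 = 5.3835e-07

P(X=9) = 5.3835e-07


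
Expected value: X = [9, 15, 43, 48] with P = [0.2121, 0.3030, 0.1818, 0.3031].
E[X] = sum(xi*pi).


E[X] = 9*0.2121 + 15*0.3030 + 43*0.1818 + 48*0.3031
= 1.9089 + 4.5450 + 7.8174 + 14.5488
= 28.8201

E[X] = 28.8201


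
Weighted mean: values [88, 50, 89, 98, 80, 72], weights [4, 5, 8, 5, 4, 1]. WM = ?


Numerator = 88*4 + 50*5 + 89*8 + 98*5 + 80*4 + 72*1 = 2196
Denominator = 4 + 5 + 8 + 5 + 4 + 1 = 27
WM = 2196/27 = 81.3333

WM = 81.3333


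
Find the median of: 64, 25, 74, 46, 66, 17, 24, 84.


Sorted: 17, 24, 25, 46, 64, 66, 74, 84
n = 8 (even)
Middle values: 46 and 64
Median = (46+64)/2 = 55.0000

Median = 55.0000


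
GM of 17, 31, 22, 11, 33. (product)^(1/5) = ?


Product = 17 × 31 × 22 × 11 × 33 = 4208622
GM = 4208622^(1/5) = 21.1265

GM = 21.1265


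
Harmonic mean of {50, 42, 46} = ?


Sum of reciprocals = 1/50 + 1/42 + 1/46 = 0.065549
HM = 3/0.065549 = 45.7675

HM = 45.7675


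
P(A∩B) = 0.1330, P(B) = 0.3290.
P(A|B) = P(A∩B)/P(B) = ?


P(A|B) = 0.1330/0.3290 = 0.4043

P(A|B) = 0.4043


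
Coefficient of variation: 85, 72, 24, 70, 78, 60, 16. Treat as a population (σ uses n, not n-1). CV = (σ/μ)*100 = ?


Mean = 57.8571
SD = 25.0510
CV = (25.0510/57.8571)*100 = 43.2980%

CV = 43.2980%


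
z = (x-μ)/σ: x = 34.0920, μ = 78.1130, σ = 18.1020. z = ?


z = (34.0920 - 78.1130)/18.1020
= -44.0210/18.1020
= -2.4318

z = -2.4318


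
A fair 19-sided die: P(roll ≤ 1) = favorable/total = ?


Favorable outcomes (roll ≤ 1): 1
Total outcomes = 19
P = 1/19 = 0.0526

P = 0.0526


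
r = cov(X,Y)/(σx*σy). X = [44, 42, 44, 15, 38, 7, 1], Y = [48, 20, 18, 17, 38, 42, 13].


Mean X = 27.2857, Mean Y = 28.0000
SD X = 17.498688, SD Y = 13.125765
Cov = 57.428571
r = 57.428571/(17.498688*13.125765) = 0.2500

r = 0.2500


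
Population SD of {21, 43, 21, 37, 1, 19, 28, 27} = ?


Mean = 24.6250
Variance = 140.4844
SD = sqrt(140.4844) = 11.8526

SD = 11.8526


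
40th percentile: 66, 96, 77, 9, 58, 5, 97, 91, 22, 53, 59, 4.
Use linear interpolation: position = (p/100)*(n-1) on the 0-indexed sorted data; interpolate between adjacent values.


Sorted: 4, 5, 9, 22, 53, 58, 59, 66, 77, 91, 96, 97
n = 12
Index = 40/100 * 11 = 4.4000
Lower = data[4] = 53, Upper = data[5] = 58
P40 = 53 + 0.4000*(5) = 55.0000

P40 = 55.0000


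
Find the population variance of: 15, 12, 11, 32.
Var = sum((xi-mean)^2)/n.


Mean = 17.5000
Squared deviations: 6.2500, 30.2500, 42.2500, 210.2500
Sum = 289.0000
Variance = 289.0000/4 = 72.2500

Variance = 72.2500


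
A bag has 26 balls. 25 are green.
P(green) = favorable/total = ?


P = 25/26 = 0.9615

P = 0.9615


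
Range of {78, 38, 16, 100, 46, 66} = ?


Max = 100, Min = 16
Range = 100 - 16 = 84

Range = 84


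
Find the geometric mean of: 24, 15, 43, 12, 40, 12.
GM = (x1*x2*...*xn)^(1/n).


Product = 24 × 15 × 43 × 12 × 40 × 12 = 89164800
GM = 89164800^(1/6) = 21.1365

GM = 21.1365


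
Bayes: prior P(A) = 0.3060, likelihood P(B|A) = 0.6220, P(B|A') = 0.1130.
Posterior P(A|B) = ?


P(B) = P(B|A)*P(A) + P(B|A')*P(A')
= 0.6220*0.3060 + 0.1130*0.6940
= 0.190332 + 0.078422 = 0.268754
P(A|B) = 0.190332/0.268754 = 0.7082

P(A|B) = 0.7082


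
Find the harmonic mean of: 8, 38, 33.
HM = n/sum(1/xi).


Sum of reciprocals = 1/8 + 1/38 + 1/33 = 0.181619
HM = 3/0.181619 = 16.5181

HM = 16.5181


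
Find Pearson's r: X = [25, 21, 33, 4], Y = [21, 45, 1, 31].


Mean X = 20.7500, Mean Y = 24.5000
SD X = 10.591860, SD Y = 16.023420
Cov = -101.625000
r = -101.625000/(10.591860*16.023420) = -0.5988

r = -0.5988


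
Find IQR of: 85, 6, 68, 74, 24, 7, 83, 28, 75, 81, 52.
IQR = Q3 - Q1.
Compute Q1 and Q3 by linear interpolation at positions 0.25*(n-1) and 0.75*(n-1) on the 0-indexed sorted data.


Sorted: 6, 7, 24, 28, 52, 68, 74, 75, 81, 83, 85
Q1 (25th %ile) = 26.0000
Q3 (75th %ile) = 78.0000
IQR = 78.0000 - 26.0000 = 52.0000

IQR = 52.0000


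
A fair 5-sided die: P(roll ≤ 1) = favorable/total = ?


Favorable outcomes (roll ≤ 1): 1
Total outcomes = 5
P = 1/5 = 0.2000

P = 0.2000


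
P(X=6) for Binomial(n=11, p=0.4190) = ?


C(11,6) = 462
p^6 = 0.005411
(1-p)^5 = 0.066203
P = 462 * 0.005411 * 0.066203 = 0.1655

P(X=6) = 0.1655


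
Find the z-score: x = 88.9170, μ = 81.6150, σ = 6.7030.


z = (88.9170 - 81.6150)/6.7030
= 7.3020/6.7030
= 1.0894

z = 1.0894


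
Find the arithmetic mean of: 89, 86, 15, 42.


Sum = 89 + 86 + 15 + 42 = 232
n = 4
Mean = 232/4 = 58.0000

Mean = 58.0000


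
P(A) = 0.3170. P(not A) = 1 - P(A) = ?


P(not A) = 1 - 0.3170 = 0.6830

P(not A) = 0.6830


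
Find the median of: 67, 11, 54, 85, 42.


Sorted: 11, 42, 54, 67, 85
n = 5 (odd)
Middle value = 54

Median = 54


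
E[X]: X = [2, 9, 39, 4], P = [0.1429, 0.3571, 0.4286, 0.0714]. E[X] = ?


E[X] = 2*0.1429 + 9*0.3571 + 39*0.4286 + 4*0.0714
= 0.2858 + 3.2139 + 16.7154 + 0.2856
= 20.5007

E[X] = 20.5007


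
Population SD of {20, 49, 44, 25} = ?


Mean = 34.5000
Variance = 150.2500
SD = sqrt(150.2500) = 12.2577

SD = 12.2577


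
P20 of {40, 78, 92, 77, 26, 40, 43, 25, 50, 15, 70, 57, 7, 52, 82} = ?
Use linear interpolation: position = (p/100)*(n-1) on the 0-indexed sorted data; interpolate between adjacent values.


Sorted: 7, 15, 25, 26, 40, 40, 43, 50, 52, 57, 70, 77, 78, 82, 92
n = 15
Index = 20/100 * 14 = 2.8000
Lower = data[2] = 25, Upper = data[3] = 26
P20 = 25 + 0.8000*(1) = 25.8000

P20 = 25.8000


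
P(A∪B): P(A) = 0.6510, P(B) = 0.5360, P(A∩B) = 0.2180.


P(A∪B) = 0.6510 + 0.5360 - 0.2180
= 1.1870 - 0.2180
= 0.9690

P(A∪B) = 0.9690


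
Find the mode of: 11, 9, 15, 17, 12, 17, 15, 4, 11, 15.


Frequencies: 4:1, 9:1, 11:2, 12:1, 15:3, 17:2
Max frequency = 3
Mode = 15

Mode = 15


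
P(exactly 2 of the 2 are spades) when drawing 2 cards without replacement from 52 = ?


Hypergeometric: P(X=2) = C(13,2)·C(39,0) / C(52,2)
= 78 × 1 / 1326
= 78/1326 = 0.0588

P = 0.0588


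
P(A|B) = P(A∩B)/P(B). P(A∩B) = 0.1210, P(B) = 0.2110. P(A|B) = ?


P(A|B) = 0.1210/0.2110 = 0.5735

P(A|B) = 0.5735


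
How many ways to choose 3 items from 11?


C(11,3) = 11!/(3! × 8!)
= 39916800/(6 × 40320)
= 165

C(11,3) = 165


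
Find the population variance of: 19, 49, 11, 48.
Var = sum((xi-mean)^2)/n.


Mean = 31.7500
Squared deviations: 162.5625, 297.5625, 430.5625, 264.0625
Sum = 1154.7500
Variance = 1154.7500/4 = 288.6875

Variance = 288.6875


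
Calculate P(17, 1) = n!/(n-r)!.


P(17,1) = 17!/16!
= 355687428096000/20922789888000
= 17

P(17,1) = 17


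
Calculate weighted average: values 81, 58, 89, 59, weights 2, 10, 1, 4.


Numerator = 81*2 + 58*10 + 89*1 + 59*4 = 1067
Denominator = 2 + 10 + 1 + 4 = 17
WM = 1067/17 = 62.7647

WM = 62.7647


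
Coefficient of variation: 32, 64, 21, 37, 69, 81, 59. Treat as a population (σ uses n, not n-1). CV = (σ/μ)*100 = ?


Mean = 51.8571
SD = 20.3851
CV = (20.3851/51.8571)*100 = 39.3100%

CV = 39.3100%


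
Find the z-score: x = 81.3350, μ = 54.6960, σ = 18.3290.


z = (81.3350 - 54.6960)/18.3290
= 26.6390/18.3290
= 1.4534

z = 1.4534


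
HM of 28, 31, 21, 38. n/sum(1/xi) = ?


Sum of reciprocals = 1/28 + 1/31 + 1/21 + 1/38 = 0.141907
HM = 4/0.141907 = 28.1874

HM = 28.1874


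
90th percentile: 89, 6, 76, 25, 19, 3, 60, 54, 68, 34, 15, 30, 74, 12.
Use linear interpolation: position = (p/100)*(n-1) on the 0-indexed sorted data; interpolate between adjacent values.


Sorted: 3, 6, 12, 15, 19, 25, 30, 34, 54, 60, 68, 74, 76, 89
n = 14
Index = 90/100 * 13 = 11.7000
Lower = data[11] = 74, Upper = data[12] = 76
P90 = 74 + 0.7000*(2) = 75.4000

P90 = 75.4000


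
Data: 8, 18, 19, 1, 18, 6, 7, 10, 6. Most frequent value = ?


Frequencies: 1:1, 6:2, 7:1, 8:1, 10:1, 18:2, 19:1
Max frequency = 2
Mode = 6, 18

Mode = 6, 18


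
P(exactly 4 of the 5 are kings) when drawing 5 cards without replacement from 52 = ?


Hypergeometric: P(X=4) = C(4,4)·C(48,1) / C(52,5)
= 1 × 48 / 2598960
= 48/2598960 = 1.8469e-05

P = 1.8469e-05


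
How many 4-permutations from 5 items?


P(5,4) = 5!/1!
= 120/1
= 120

P(5,4) = 120


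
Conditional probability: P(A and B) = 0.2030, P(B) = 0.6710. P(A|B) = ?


P(A|B) = 0.2030/0.6710 = 0.3025

P(A|B) = 0.3025


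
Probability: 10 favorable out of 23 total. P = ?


P = 10/23 = 0.4348

P = 0.4348


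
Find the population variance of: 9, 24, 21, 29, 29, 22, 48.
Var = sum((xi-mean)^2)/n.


Mean = 26.0000
Squared deviations: 289.0000, 4.0000, 25.0000, 9.0000, 9.0000, 16.0000, 484.0000
Sum = 836.0000
Variance = 836.0000/7 = 119.4286

Variance = 119.4286


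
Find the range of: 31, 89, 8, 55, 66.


Max = 89, Min = 8
Range = 89 - 8 = 81

Range = 81


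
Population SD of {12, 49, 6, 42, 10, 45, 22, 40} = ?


Mean = 28.2500
Variance = 271.1875
SD = sqrt(271.1875) = 16.4678

SD = 16.4678


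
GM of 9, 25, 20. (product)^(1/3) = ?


Product = 9 × 25 × 20 = 4500
GM = 4500^(1/3) = 16.5096

GM = 16.5096


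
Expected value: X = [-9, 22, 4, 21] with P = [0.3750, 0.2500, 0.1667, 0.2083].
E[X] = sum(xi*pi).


E[X] = -9*0.3750 + 22*0.2500 + 4*0.1667 + 21*0.2083
= -3.3750 + 5.5000 + 0.6668 + 4.3743
= 7.1661

E[X] = 7.1661


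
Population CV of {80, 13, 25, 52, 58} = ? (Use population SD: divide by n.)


Mean = 45.6000
SD = 23.9383
CV = (23.9383/45.6000)*100 = 52.4962%

CV = 52.4962%


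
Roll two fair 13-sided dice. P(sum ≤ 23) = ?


Total outcomes = 13×13 = 169
Favorable (sum ≤ 23): 163
P = 163/169 = 0.9645

P = 0.9645


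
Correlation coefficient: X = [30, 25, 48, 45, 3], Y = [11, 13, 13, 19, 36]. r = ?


Mean X = 30.2000, Mean Y = 18.4000
SD X = 16.141871, SD Y = 9.200000
Cov = -107.280000
r = -107.280000/(16.141871*9.200000) = -0.7224

r = -0.7224


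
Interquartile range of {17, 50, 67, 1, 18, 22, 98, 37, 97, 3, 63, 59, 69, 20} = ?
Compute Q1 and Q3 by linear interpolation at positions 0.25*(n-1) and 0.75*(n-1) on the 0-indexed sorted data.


Sorted: 1, 3, 17, 18, 20, 22, 37, 50, 59, 63, 67, 69, 97, 98
Q1 (25th %ile) = 18.5000
Q3 (75th %ile) = 66.0000
IQR = 66.0000 - 18.5000 = 47.5000

IQR = 47.5000


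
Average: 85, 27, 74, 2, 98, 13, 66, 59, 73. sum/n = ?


Sum = 85 + 27 + 74 + 2 + 98 + 13 + 66 + 59 + 73 = 497
n = 9
Mean = 497/9 = 55.2222

Mean = 55.2222


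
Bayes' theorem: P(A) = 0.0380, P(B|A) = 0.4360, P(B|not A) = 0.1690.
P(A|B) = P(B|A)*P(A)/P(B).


P(B) = P(B|A)*P(A) + P(B|A')*P(A')
= 0.4360*0.0380 + 0.1690*0.9620
= 0.016568 + 0.162578 = 0.179146
P(A|B) = 0.016568/0.179146 = 0.0925

P(A|B) = 0.0925


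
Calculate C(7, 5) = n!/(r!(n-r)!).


C(7,5) = 7!/(5! × 2!)
= 5040/(120 × 2)
= 21

C(7,5) = 21


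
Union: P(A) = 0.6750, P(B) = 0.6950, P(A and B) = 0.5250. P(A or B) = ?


P(A∪B) = 0.6750 + 0.6950 - 0.5250
= 1.3700 - 0.5250
= 0.8450

P(A∪B) = 0.8450


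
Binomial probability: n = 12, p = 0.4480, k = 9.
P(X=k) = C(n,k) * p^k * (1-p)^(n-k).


C(12,9) = 220
p^9 = 0.000727
(1-p)^3 = 0.168197
P = 220 * 0.000727 * 0.168197 = 0.0269

P(X=9) = 0.0269


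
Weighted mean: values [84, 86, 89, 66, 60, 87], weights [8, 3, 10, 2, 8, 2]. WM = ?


Numerator = 84*8 + 86*3 + 89*10 + 66*2 + 60*8 + 87*2 = 2606
Denominator = 8 + 3 + 10 + 2 + 8 + 2 = 33
WM = 2606/33 = 78.9697

WM = 78.9697


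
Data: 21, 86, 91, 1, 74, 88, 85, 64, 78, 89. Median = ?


Sorted: 1, 21, 64, 74, 78, 85, 86, 88, 89, 91
n = 10 (even)
Middle values: 78 and 85
Median = (78+85)/2 = 81.5000

Median = 81.5000


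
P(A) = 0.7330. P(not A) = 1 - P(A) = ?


P(not A) = 1 - 0.7330 = 0.2670

P(not A) = 0.2670


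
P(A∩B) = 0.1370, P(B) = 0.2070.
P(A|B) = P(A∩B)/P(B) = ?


P(A|B) = 0.1370/0.2070 = 0.6618

P(A|B) = 0.6618


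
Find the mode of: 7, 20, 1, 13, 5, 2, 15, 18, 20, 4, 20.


Frequencies: 1:1, 2:1, 4:1, 5:1, 7:1, 13:1, 15:1, 18:1, 20:3
Max frequency = 3
Mode = 20

Mode = 20


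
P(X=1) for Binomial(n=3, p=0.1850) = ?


C(3,1) = 3
p^1 = 0.185000
(1-p)^2 = 0.664225
P = 3 * 0.185000 * 0.664225 = 0.3686

P(X=1) = 0.3686


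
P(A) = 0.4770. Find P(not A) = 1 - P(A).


P(not A) = 1 - 0.4770 = 0.5230

P(not A) = 0.5230


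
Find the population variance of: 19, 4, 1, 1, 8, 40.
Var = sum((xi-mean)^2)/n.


Mean = 12.1667
Squared deviations: 46.6944, 66.6944, 124.6944, 124.6944, 17.3611, 774.6944
Sum = 1154.8333
Variance = 1154.8333/6 = 192.4722

Variance = 192.4722


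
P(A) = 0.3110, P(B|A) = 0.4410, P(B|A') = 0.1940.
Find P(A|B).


P(B) = P(B|A)*P(A) + P(B|A')*P(A')
= 0.4410*0.3110 + 0.1940*0.6890
= 0.137151 + 0.133666 = 0.270817
P(A|B) = 0.137151/0.270817 = 0.5064

P(A|B) = 0.5064


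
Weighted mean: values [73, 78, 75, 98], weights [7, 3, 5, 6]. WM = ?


Numerator = 73*7 + 78*3 + 75*5 + 98*6 = 1708
Denominator = 7 + 3 + 5 + 6 = 21
WM = 1708/21 = 81.3333

WM = 81.3333


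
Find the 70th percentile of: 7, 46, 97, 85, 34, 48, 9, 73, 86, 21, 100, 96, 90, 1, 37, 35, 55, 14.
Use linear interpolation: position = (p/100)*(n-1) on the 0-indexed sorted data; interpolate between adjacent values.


Sorted: 1, 7, 9, 14, 21, 34, 35, 37, 46, 48, 55, 73, 85, 86, 90, 96, 97, 100
n = 18
Index = 70/100 * 17 = 11.9000
Lower = data[11] = 73, Upper = data[12] = 85
P70 = 73 + 0.9000*(12) = 83.8000

P70 = 83.8000


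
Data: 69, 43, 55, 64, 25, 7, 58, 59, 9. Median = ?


Sorted: 7, 9, 25, 43, 55, 58, 59, 64, 69
n = 9 (odd)
Middle value = 55

Median = 55


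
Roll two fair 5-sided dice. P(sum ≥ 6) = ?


Total outcomes = 5×5 = 25
Favorable (sum ≥ 6): 15
P = 15/25 = 0.6000

P = 0.6000


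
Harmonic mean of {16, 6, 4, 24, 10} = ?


Sum of reciprocals = 1/16 + 1/6 + 1/4 + 1/24 + 1/10 = 0.620833
HM = 5/0.620833 = 8.0537

HM = 8.0537


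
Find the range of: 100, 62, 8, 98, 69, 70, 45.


Max = 100, Min = 8
Range = 100 - 8 = 92

Range = 92


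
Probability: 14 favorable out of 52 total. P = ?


P = 14/52 = 0.2692

P = 0.2692


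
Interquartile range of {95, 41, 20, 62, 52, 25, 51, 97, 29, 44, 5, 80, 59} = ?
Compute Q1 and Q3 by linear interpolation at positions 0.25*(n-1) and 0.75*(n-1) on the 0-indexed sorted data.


Sorted: 5, 20, 25, 29, 41, 44, 51, 52, 59, 62, 80, 95, 97
Q1 (25th %ile) = 29.0000
Q3 (75th %ile) = 62.0000
IQR = 62.0000 - 29.0000 = 33.0000

IQR = 33.0000


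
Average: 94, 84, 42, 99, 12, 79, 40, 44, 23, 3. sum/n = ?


Sum = 94 + 84 + 42 + 99 + 12 + 79 + 40 + 44 + 23 + 3 = 520
n = 10
Mean = 520/10 = 52.0000

Mean = 52.0000


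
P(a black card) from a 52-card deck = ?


26 black cards in 52 cards
P = 26/52 = 0.5000

P = 0.5000


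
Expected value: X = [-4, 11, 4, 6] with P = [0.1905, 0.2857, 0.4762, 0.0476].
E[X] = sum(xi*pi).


E[X] = -4*0.1905 + 11*0.2857 + 4*0.4762 + 6*0.0476
= -0.7620 + 3.1427 + 1.9048 + 0.2856
= 4.5711

E[X] = 4.5711


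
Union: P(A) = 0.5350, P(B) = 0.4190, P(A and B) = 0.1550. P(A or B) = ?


P(A∪B) = 0.5350 + 0.4190 - 0.1550
= 0.9540 - 0.1550
= 0.7990

P(A∪B) = 0.7990


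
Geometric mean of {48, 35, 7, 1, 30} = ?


Product = 48 × 35 × 7 × 1 × 30 = 352800
GM = 352800^(1/5) = 12.8678

GM = 12.8678


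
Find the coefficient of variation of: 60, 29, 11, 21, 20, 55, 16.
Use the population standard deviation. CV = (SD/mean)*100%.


Mean = 30.2857
SD = 17.9819
CV = (17.9819/30.2857)*100 = 59.3740%

CV = 59.3740%


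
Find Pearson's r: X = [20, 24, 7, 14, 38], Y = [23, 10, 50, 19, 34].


Mean X = 20.6000, Mean Y = 27.2000
SD X = 10.423051, SD Y = 13.760814
Cov = -38.720000
r = -38.720000/(10.423051*13.760814) = -0.2700

r = -0.2700


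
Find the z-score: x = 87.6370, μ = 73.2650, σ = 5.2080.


z = (87.6370 - 73.2650)/5.2080
= 14.3720/5.2080
= 2.7596

z = 2.7596


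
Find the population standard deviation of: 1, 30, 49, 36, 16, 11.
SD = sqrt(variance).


Mean = 23.8333
Variance = 261.1389
SD = sqrt(261.1389) = 16.1598

SD = 16.1598


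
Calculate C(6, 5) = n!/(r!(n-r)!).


C(6,5) = 6!/(5! × 1!)
= 720/(120 × 1)
= 6

C(6,5) = 6


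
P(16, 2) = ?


P(16,2) = 16!/14!
= 20922789888000/87178291200
= 240

P(16,2) = 240


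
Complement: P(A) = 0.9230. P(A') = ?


P(not A) = 1 - 0.9230 = 0.0770

P(not A) = 0.0770


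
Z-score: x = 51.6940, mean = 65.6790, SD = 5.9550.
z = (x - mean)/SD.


z = (51.6940 - 65.6790)/5.9550
= -13.9850/5.9550
= -2.3484

z = -2.3484


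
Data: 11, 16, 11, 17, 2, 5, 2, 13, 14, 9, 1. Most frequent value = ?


Frequencies: 1:1, 2:2, 5:1, 9:1, 11:2, 13:1, 14:1, 16:1, 17:1
Max frequency = 2
Mode = 2, 11

Mode = 2, 11


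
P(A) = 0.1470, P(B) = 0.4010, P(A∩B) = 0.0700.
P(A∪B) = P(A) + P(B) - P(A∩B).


P(A∪B) = 0.1470 + 0.4010 - 0.0700
= 0.5480 - 0.0700
= 0.4780

P(A∪B) = 0.4780


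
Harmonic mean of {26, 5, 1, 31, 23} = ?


Sum of reciprocals = 1/26 + 1/5 + 1/1 + 1/31 + 1/23 = 1.314198
HM = 5/1.314198 = 3.8046

HM = 3.8046


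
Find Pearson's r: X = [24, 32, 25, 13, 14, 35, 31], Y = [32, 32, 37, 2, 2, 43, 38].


Mean X = 24.8571, Mean Y = 26.5714
SD X = 8.025470, SD Y = 15.927130
Cov = 118.653061
r = 118.653061/(8.025470*15.927130) = 0.9283

r = 0.9283


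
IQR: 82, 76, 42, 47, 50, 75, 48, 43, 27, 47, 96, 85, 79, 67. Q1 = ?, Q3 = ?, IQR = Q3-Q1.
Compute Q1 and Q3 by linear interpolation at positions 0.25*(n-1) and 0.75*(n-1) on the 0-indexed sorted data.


Sorted: 27, 42, 43, 47, 47, 48, 50, 67, 75, 76, 79, 82, 85, 96
Q1 (25th %ile) = 47.0000
Q3 (75th %ile) = 78.2500
IQR = 78.2500 - 47.0000 = 31.2500

IQR = 31.2500


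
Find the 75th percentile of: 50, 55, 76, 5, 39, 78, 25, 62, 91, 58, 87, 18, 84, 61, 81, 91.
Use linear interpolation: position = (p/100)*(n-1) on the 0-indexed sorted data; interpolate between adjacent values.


Sorted: 5, 18, 25, 39, 50, 55, 58, 61, 62, 76, 78, 81, 84, 87, 91, 91
n = 16
Index = 75/100 * 15 = 11.2500
Lower = data[11] = 81, Upper = data[12] = 84
P75 = 81 + 0.2500*(3) = 81.7500

P75 = 81.7500


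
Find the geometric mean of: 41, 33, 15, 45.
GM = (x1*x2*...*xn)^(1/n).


Product = 41 × 33 × 15 × 45 = 913275
GM = 913275^(1/4) = 30.9137

GM = 30.9137


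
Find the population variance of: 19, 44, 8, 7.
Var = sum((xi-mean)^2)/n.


Mean = 19.5000
Squared deviations: 0.2500, 600.2500, 132.2500, 156.2500
Sum = 889.0000
Variance = 889.0000/4 = 222.2500

Variance = 222.2500


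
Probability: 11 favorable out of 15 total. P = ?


P = 11/15 = 0.7333

P = 0.7333


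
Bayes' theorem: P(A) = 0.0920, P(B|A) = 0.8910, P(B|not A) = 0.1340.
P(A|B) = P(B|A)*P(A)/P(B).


P(B) = P(B|A)*P(A) + P(B|A')*P(A')
= 0.8910*0.0920 + 0.1340*0.9080
= 0.081972 + 0.121672 = 0.203644
P(A|B) = 0.081972/0.203644 = 0.4025

P(A|B) = 0.4025


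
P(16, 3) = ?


P(16,3) = 16!/13!
= 20922789888000/6227020800
= 3360

P(16,3) = 3360


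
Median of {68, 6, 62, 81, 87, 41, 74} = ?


Sorted: 6, 41, 62, 68, 74, 81, 87
n = 7 (odd)
Middle value = 68

Median = 68


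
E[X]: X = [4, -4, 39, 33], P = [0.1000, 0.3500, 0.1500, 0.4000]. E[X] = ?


E[X] = 4*0.1000 - 4*0.3500 + 39*0.1500 + 33*0.4000
= 0.4000 - 1.4000 + 5.8500 + 13.2000
= 18.0500

E[X] = 18.0500


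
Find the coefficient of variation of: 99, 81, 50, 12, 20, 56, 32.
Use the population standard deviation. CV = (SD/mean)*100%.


Mean = 50.0000
SD = 29.4376
CV = (29.4376/50.0000)*100 = 58.8752%

CV = 58.8752%


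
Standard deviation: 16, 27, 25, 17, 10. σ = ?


Mean = 19.0000
Variance = 38.8000
SD = sqrt(38.8000) = 6.2290

SD = 6.2290


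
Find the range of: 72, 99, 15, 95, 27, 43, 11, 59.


Max = 99, Min = 11
Range = 99 - 11 = 88

Range = 88


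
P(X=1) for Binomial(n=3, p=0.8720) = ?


C(3,1) = 3
p^1 = 0.872000
(1-p)^2 = 0.016384
P = 3 * 0.872000 * 0.016384 = 0.0429

P(X=1) = 0.0429


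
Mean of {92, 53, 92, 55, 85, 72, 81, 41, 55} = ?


Sum = 92 + 53 + 92 + 55 + 85 + 72 + 81 + 41 + 55 = 626
n = 9
Mean = 626/9 = 69.5556

Mean = 69.5556


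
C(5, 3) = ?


C(5,3) = 5!/(3! × 2!)
= 120/(6 × 2)
= 10

C(5,3) = 10


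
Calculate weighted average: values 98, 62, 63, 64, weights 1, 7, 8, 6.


Numerator = 98*1 + 62*7 + 63*8 + 64*6 = 1420
Denominator = 1 + 7 + 8 + 6 = 22
WM = 1420/22 = 64.5455

WM = 64.5455


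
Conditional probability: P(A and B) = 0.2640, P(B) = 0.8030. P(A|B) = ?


P(A|B) = 0.2640/0.8030 = 0.3288

P(A|B) = 0.3288


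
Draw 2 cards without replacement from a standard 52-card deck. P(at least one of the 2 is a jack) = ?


P(at least one) = 1 - P(none)
P(none) = (48/52) × (47/51) = 0.850679
P(at least one) = 1 - 0.850679 = 0.1493

P = 0.1493


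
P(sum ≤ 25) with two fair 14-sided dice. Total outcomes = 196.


Total outcomes = 14×14 = 196
Favorable (sum ≤ 25): 190
P = 190/196 = 0.9694

P = 0.9694


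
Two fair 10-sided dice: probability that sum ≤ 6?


Total outcomes = 10×10 = 100
Favorable (sum ≤ 6): 15
P = 15/100 = 0.1500

P = 0.1500


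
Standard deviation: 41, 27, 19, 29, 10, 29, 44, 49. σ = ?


Mean = 31.0000
Variance = 150.2500
SD = sqrt(150.2500) = 12.2577

SD = 12.2577


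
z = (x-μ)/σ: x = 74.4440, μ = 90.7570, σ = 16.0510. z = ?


z = (74.4440 - 90.7570)/16.0510
= -16.3130/16.0510
= -1.0163

z = -1.0163


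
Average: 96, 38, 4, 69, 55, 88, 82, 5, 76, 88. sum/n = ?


Sum = 96 + 38 + 4 + 69 + 55 + 88 + 82 + 5 + 76 + 88 = 601
n = 10
Mean = 601/10 = 60.1000

Mean = 60.1000


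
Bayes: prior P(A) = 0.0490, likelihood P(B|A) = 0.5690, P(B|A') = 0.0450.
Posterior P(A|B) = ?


P(B) = P(B|A)*P(A) + P(B|A')*P(A')
= 0.5690*0.0490 + 0.0450*0.9510
= 0.027881 + 0.042795 = 0.070676
P(A|B) = 0.027881/0.070676 = 0.3945

P(A|B) = 0.3945


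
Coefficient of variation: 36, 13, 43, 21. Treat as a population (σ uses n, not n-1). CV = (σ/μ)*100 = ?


Mean = 28.2500
SD = 11.8612
CV = (11.8612/28.2500)*100 = 41.9865%

CV = 41.9865%


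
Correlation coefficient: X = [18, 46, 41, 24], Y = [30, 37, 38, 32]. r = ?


Mean X = 32.2500, Mean Y = 34.2500
SD X = 11.583933, SD Y = 3.344772
Cov = 37.437500
r = 37.437500/(11.583933*3.344772) = 0.9662

r = 0.9662


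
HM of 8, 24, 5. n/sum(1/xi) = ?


Sum of reciprocals = 1/8 + 1/24 + 1/5 = 0.366667
HM = 3/0.366667 = 8.1818

HM = 8.1818


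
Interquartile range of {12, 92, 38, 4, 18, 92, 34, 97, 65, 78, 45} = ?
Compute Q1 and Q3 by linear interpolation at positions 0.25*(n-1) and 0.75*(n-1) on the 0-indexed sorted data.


Sorted: 4, 12, 18, 34, 38, 45, 65, 78, 92, 92, 97
Q1 (25th %ile) = 26.0000
Q3 (75th %ile) = 85.0000
IQR = 85.0000 - 26.0000 = 59.0000

IQR = 59.0000


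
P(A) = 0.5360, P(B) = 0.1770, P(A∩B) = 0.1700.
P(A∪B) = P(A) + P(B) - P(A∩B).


P(A∪B) = 0.5360 + 0.1770 - 0.1700
= 0.7130 - 0.1700
= 0.5430

P(A∪B) = 0.5430


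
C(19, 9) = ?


C(19,9) = 19!/(9! × 10!)
= 121645100408832000/(362880 × 3628800)
= 92378

C(19,9) = 92378


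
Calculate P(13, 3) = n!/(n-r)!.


P(13,3) = 13!/10!
= 6227020800/3628800
= 1716

P(13,3) = 1716


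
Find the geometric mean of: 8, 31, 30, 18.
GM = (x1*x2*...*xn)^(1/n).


Product = 8 × 31 × 30 × 18 = 133920
GM = 133920^(1/4) = 19.1298

GM = 19.1298


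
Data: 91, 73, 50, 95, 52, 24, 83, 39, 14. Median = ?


Sorted: 14, 24, 39, 50, 52, 73, 83, 91, 95
n = 9 (odd)
Middle value = 52

Median = 52


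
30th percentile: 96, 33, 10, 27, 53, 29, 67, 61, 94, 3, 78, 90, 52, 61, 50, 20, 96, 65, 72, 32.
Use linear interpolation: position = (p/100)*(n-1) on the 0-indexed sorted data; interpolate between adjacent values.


Sorted: 3, 10, 20, 27, 29, 32, 33, 50, 52, 53, 61, 61, 65, 67, 72, 78, 90, 94, 96, 96
n = 20
Index = 30/100 * 19 = 5.7000
Lower = data[5] = 32, Upper = data[6] = 33
P30 = 32 + 0.7000*(1) = 32.7000

P30 = 32.7000


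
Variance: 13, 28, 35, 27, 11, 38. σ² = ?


Mean = 25.3333
Squared deviations: 152.1111, 7.1111, 93.4444, 2.7778, 205.4444, 160.4444
Sum = 621.3333
Variance = 621.3333/6 = 103.5556

Variance = 103.5556


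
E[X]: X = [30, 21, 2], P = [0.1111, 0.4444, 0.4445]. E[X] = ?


E[X] = 30*0.1111 + 21*0.4444 + 2*0.4445
= 3.3330 + 9.3324 + 0.8890
= 13.5544

E[X] = 13.5544


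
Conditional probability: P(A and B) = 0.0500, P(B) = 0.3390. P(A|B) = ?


P(A|B) = 0.0500/0.3390 = 0.1475

P(A|B) = 0.1475


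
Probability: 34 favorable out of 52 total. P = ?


P = 34/52 = 0.6538

P = 0.6538


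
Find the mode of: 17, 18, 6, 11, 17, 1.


Frequencies: 1:1, 6:1, 11:1, 17:2, 18:1
Max frequency = 2
Mode = 17

Mode = 17


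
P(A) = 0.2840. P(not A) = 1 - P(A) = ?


P(not A) = 1 - 0.2840 = 0.7160

P(not A) = 0.7160


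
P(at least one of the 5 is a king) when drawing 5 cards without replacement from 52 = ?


P(at least one) = 1 - P(none)
P(none) = (48/52) × (47/51) × (46/50) × (45/49) × (44/48) = 0.658842
P(at least one) = 1 - 0.658842 = 0.3412

P = 0.3412


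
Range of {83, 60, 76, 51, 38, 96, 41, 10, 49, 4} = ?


Max = 96, Min = 4
Range = 96 - 4 = 92

Range = 92


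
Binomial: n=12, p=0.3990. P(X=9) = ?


C(12,9) = 220
p^9 = 0.000256
(1-p)^3 = 0.217082
P = 220 * 0.000256 * 0.217082 = 0.0122

P(X=9) = 0.0122


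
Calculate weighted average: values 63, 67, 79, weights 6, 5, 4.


Numerator = 63*6 + 67*5 + 79*4 = 1029
Denominator = 6 + 5 + 4 = 15
WM = 1029/15 = 68.6000

WM = 68.6000


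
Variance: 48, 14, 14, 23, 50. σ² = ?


Mean = 29.8000
Squared deviations: 331.2400, 249.6400, 249.6400, 46.2400, 408.0400
Sum = 1284.8000
Variance = 1284.8000/5 = 256.9600

Variance = 256.9600


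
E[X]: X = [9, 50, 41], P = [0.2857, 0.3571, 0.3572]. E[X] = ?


E[X] = 9*0.2857 + 50*0.3571 + 41*0.3572
= 2.5713 + 17.8550 + 14.6452
= 35.0715

E[X] = 35.0715


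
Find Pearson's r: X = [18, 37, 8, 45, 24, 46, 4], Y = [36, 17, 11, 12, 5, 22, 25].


Mean X = 26.0000, Mean Y = 18.2857
SD X = 15.847487, SD Y = 9.587407
Cov = -27.285714
r = -27.285714/(15.847487*9.587407) = -0.1796

r = -0.1796


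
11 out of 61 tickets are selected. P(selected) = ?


P = 11/61 = 0.1803

P = 0.1803


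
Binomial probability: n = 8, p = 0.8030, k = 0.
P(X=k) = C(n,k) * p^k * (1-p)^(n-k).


C(8,0) = 1
p^0 = 1.000000
(1-p)^8 = 2.268453e-06
P = 1 * 1.000000 * 2.268453e-06 = 2.2685e-06

P(X=0) = 2.2685e-06


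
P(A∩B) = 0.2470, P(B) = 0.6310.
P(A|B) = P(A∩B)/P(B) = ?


P(A|B) = 0.2470/0.6310 = 0.3914

P(A|B) = 0.3914


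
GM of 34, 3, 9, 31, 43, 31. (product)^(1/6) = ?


Product = 34 × 3 × 9 × 31 × 43 × 31 = 37934514
GM = 37934514^(1/6) = 18.3304

GM = 18.3304


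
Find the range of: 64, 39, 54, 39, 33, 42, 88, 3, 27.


Max = 88, Min = 3
Range = 88 - 3 = 85

Range = 85


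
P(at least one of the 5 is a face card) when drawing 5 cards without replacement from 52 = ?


P(at least one) = 1 - P(none)
P(none) = (40/52) × (39/51) × (38/50) × (37/49) × (36/48) = 0.253181
P(at least one) = 1 - 0.253181 = 0.7468

P = 0.7468


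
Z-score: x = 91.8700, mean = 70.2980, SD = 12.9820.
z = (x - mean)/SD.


z = (91.8700 - 70.2980)/12.9820
= 21.5720/12.9820
= 1.6617

z = 1.6617


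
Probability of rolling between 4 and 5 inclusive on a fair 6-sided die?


Favorable outcomes (4 ≤ roll ≤ 5): 2
Total outcomes = 6
P = 2/6 = 0.3333

P = 0.3333


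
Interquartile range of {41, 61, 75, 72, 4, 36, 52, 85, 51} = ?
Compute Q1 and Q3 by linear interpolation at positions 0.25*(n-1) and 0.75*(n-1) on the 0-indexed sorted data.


Sorted: 4, 36, 41, 51, 52, 61, 72, 75, 85
Q1 (25th %ile) = 41.0000
Q3 (75th %ile) = 72.0000
IQR = 72.0000 - 41.0000 = 31.0000

IQR = 31.0000


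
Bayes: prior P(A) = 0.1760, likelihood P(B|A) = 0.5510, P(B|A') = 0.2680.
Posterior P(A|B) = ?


P(B) = P(B|A)*P(A) + P(B|A')*P(A')
= 0.5510*0.1760 + 0.2680*0.8240
= 0.096976 + 0.220832 = 0.317808
P(A|B) = 0.096976/0.317808 = 0.3051

P(A|B) = 0.3051


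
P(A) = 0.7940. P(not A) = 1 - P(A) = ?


P(not A) = 1 - 0.7940 = 0.2060

P(not A) = 0.2060


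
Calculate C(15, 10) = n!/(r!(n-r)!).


C(15,10) = 15!/(10! × 5!)
= 1307674368000/(3628800 × 120)
= 3003

C(15,10) = 3003


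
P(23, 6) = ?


P(23,6) = 23!/17!
= 25852016738884976640000/355687428096000
= 72681840

P(23,6) = 72681840


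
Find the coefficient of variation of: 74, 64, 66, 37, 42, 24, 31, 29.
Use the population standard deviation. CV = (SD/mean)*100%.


Mean = 45.8750
SD = 18.0377
CV = (18.0377/45.8750)*100 = 39.3193%

CV = 39.3193%


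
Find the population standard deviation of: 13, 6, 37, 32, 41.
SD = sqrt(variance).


Mean = 25.8000
Variance = 190.1600
SD = sqrt(190.1600) = 13.7899

SD = 13.7899


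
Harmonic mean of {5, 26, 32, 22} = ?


Sum of reciprocals = 1/5 + 1/26 + 1/32 + 1/22 = 0.315166
HM = 4/0.315166 = 12.6917

HM = 12.6917


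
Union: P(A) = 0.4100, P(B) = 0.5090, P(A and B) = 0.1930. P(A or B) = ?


P(A∪B) = 0.4100 + 0.5090 - 0.1930
= 0.9190 - 0.1930
= 0.7260

P(A∪B) = 0.7260


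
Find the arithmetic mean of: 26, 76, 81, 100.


Sum = 26 + 76 + 81 + 100 = 283
n = 4
Mean = 283/4 = 70.7500

Mean = 70.7500


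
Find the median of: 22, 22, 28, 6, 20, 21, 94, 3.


Sorted: 3, 6, 20, 21, 22, 22, 28, 94
n = 8 (even)
Middle values: 21 and 22
Median = (21+22)/2 = 21.5000

Median = 21.5000


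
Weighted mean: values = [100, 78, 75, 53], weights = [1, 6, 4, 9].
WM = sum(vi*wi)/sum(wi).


Numerator = 100*1 + 78*6 + 75*4 + 53*9 = 1345
Denominator = 1 + 6 + 4 + 9 = 20
WM = 1345/20 = 67.2500

WM = 67.2500


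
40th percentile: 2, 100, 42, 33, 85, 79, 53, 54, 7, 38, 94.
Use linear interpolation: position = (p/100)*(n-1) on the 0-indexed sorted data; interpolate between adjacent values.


Sorted: 2, 7, 33, 38, 42, 53, 54, 79, 85, 94, 100
n = 11
Index = 40/100 * 10 = 4.0000
Lower = data[4] = 42, Upper = data[5] = 53
P40 = 42 + 0*(11) = 42.0000

P40 = 42.0000


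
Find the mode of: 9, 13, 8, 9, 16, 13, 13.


Frequencies: 8:1, 9:2, 13:3, 16:1
Max frequency = 3
Mode = 13

Mode = 13


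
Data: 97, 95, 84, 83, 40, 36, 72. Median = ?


Sorted: 36, 40, 72, 83, 84, 95, 97
n = 7 (odd)
Middle value = 83

Median = 83


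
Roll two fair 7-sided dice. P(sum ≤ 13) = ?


Total outcomes = 7×7 = 49
Favorable (sum ≤ 13): 48
P = 48/49 = 0.9796

P = 0.9796


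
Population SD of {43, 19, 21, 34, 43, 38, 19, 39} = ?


Mean = 32.0000
Variance = 98.7500
SD = sqrt(98.7500) = 9.9373

SD = 9.9373


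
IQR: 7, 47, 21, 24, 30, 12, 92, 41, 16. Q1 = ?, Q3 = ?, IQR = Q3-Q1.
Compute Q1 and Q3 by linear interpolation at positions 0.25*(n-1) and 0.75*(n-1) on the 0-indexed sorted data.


Sorted: 7, 12, 16, 21, 24, 30, 41, 47, 92
Q1 (25th %ile) = 16.0000
Q3 (75th %ile) = 41.0000
IQR = 41.0000 - 16.0000 = 25.0000

IQR = 25.0000


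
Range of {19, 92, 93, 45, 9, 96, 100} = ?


Max = 100, Min = 9
Range = 100 - 9 = 91

Range = 91


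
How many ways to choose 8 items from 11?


C(11,8) = 11!/(8! × 3!)
= 39916800/(40320 × 6)
= 165

C(11,8) = 165


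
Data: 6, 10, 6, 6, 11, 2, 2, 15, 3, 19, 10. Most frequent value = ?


Frequencies: 2:2, 3:1, 6:3, 10:2, 11:1, 15:1, 19:1
Max frequency = 3
Mode = 6

Mode = 6


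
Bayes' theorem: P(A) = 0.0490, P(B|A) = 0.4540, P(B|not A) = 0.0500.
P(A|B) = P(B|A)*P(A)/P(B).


P(B) = P(B|A)*P(A) + P(B|A')*P(A')
= 0.4540*0.0490 + 0.0500*0.9510
= 0.022246 + 0.047550 = 0.069796
P(A|B) = 0.022246/0.069796 = 0.3187

P(A|B) = 0.3187


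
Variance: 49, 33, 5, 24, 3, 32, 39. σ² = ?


Mean = 26.4286
Squared deviations: 509.4694, 43.1837, 459.1837, 5.8980, 548.8980, 31.0408, 158.0408
Sum = 1755.7143
Variance = 1755.7143/7 = 250.8163

Variance = 250.8163


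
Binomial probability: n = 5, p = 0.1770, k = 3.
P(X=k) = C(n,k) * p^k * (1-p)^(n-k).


C(5,3) = 10
p^3 = 0.005545
(1-p)^2 = 0.677329
P = 10 * 0.005545 * 0.677329 = 0.0376

P(X=3) = 0.0376


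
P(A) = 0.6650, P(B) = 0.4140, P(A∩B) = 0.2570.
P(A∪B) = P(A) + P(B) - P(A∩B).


P(A∪B) = 0.6650 + 0.4140 - 0.2570
= 1.0790 - 0.2570
= 0.8220

P(A∪B) = 0.8220


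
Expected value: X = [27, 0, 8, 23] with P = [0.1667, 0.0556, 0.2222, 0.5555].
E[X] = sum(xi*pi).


E[X] = 27*0.1667 + 0*0.0556 + 8*0.2222 + 23*0.5555
= 4.5009 + 0 + 1.7776 + 12.7765
= 19.0550

E[X] = 19.0550


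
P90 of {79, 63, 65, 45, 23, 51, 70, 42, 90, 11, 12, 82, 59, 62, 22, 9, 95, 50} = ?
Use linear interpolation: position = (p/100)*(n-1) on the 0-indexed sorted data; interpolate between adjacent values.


Sorted: 9, 11, 12, 22, 23, 42, 45, 50, 51, 59, 62, 63, 65, 70, 79, 82, 90, 95
n = 18
Index = 90/100 * 17 = 15.3000
Lower = data[15] = 82, Upper = data[16] = 90
P90 = 82 + 0.3000*(8) = 84.4000

P90 = 84.4000


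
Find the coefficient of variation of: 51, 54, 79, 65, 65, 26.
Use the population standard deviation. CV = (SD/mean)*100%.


Mean = 56.6667
SD = 16.4181
CV = (16.4181/56.6667)*100 = 28.9732%

CV = 28.9732%


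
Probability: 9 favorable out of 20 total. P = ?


P = 9/20 = 0.4500

P = 0.4500


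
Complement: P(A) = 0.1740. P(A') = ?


P(not A) = 1 - 0.1740 = 0.8260

P(not A) = 0.8260


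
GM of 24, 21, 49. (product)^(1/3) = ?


Product = 24 × 21 × 49 = 24696
GM = 24696^(1/3) = 29.1212

GM = 29.1212


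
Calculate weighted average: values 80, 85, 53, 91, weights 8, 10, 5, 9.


Numerator = 80*8 + 85*10 + 53*5 + 91*9 = 2574
Denominator = 8 + 10 + 5 + 9 = 32
WM = 2574/32 = 80.4375

WM = 80.4375


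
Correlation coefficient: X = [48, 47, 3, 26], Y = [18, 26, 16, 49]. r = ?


Mean X = 31.0000, Mean Y = 27.2500
SD X = 18.398369, SD Y = 13.102958
Cov = 7.250000
r = 7.250000/(18.398369*13.102958) = 0.0301

r = 0.0301


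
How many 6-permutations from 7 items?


P(7,6) = 7!/1!
= 5040/1
= 5040

P(7,6) = 5040


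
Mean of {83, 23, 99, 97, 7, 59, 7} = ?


Sum = 83 + 23 + 99 + 97 + 7 + 59 + 7 = 375
n = 7
Mean = 375/7 = 53.5714

Mean = 53.5714


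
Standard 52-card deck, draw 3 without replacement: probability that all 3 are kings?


P(all kings) = (4/52) × (3/51) × (2/50)
= 0.0002

P = 0.0002


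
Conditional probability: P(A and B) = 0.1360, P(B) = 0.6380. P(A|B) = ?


P(A|B) = 0.1360/0.6380 = 0.2132

P(A|B) = 0.2132


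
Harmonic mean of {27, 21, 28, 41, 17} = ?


Sum of reciprocals = 1/27 + 1/21 + 1/28 + 1/41 + 1/17 = 0.203584
HM = 5/0.203584 = 24.5599

HM = 24.5599


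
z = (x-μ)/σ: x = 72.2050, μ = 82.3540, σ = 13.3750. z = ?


z = (72.2050 - 82.3540)/13.3750
= -10.1490/13.3750
= -0.7588

z = -0.7588


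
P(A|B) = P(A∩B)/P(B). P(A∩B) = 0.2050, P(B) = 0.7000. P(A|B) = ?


P(A|B) = 0.2050/0.7000 = 0.2929

P(A|B) = 0.2929


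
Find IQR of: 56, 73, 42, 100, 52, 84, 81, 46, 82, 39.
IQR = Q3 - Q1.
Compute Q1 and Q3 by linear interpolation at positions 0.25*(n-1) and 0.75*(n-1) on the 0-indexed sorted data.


Sorted: 39, 42, 46, 52, 56, 73, 81, 82, 84, 100
Q1 (25th %ile) = 47.5000
Q3 (75th %ile) = 81.7500
IQR = 81.7500 - 47.5000 = 34.2500

IQR = 34.2500


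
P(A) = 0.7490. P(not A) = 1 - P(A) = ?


P(not A) = 1 - 0.7490 = 0.2510

P(not A) = 0.2510


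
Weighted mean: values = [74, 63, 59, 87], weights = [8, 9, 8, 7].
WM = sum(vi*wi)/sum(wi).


Numerator = 74*8 + 63*9 + 59*8 + 87*7 = 2240
Denominator = 8 + 9 + 8 + 7 = 32
WM = 2240/32 = 70.0000

WM = 70.0000


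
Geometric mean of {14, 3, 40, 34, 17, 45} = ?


Product = 14 × 3 × 40 × 34 × 17 × 45 = 43696800
GM = 43696800^(1/6) = 18.7676

GM = 18.7676


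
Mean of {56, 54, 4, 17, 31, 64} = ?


Sum = 56 + 54 + 4 + 17 + 31 + 64 = 226
n = 6
Mean = 226/6 = 37.6667

Mean = 37.6667


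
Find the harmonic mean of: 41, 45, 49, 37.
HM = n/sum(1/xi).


Sum of reciprocals = 1/41 + 1/45 + 1/49 + 1/37 = 0.094048
HM = 4/0.094048 = 42.5316

HM = 42.5316


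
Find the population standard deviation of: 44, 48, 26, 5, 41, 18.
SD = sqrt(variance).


Mean = 30.3333
Variance = 237.5556
SD = sqrt(237.5556) = 15.4128

SD = 15.4128


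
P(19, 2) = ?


P(19,2) = 19!/17!
= 121645100408832000/355687428096000
= 342

P(19,2) = 342


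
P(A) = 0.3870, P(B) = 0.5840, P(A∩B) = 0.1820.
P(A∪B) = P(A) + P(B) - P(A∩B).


P(A∪B) = 0.3870 + 0.5840 - 0.1820
= 0.9710 - 0.1820
= 0.7890

P(A∪B) = 0.7890


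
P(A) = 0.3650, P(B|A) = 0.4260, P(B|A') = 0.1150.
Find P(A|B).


P(B) = P(B|A)*P(A) + P(B|A')*P(A')
= 0.4260*0.3650 + 0.1150*0.6350
= 0.155490 + 0.073025 = 0.228515
P(A|B) = 0.155490/0.228515 = 0.6804

P(A|B) = 0.6804


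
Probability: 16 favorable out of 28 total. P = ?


P = 16/28 = 0.5714

P = 0.5714


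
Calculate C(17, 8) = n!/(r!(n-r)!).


C(17,8) = 17!/(8! × 9!)
= 355687428096000/(40320 × 362880)
= 24310

C(17,8) = 24310


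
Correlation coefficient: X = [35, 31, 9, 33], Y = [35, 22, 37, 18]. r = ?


Mean X = 27.0000, Mean Y = 28.0000
SD X = 10.488088, SD Y = 8.154753
Cov = -47.500000
r = -47.500000/(10.488088*8.154753) = -0.5554

r = -0.5554
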